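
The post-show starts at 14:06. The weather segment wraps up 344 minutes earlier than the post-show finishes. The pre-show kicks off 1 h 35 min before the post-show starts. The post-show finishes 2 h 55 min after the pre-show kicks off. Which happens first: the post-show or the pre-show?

the pre-show

The pre-show starts at 14:06 − 95 min = 12:31.
The post-show starts at 14:06 and the pre-show starts at 12:31, so the pre-show is first.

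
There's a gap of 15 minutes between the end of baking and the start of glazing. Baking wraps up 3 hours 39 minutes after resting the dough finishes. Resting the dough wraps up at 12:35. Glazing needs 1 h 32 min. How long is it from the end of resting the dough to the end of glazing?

Baking ends at 12:35 + 219 min = 16:14.
Glazing starts at 16:14 + 15 min = 16:29.
Glazing ends at 16:29 + 92 min = 18:01.
From 12:35 to 18:01 is 5 hours 26 minutes.

5 hours 26 minutes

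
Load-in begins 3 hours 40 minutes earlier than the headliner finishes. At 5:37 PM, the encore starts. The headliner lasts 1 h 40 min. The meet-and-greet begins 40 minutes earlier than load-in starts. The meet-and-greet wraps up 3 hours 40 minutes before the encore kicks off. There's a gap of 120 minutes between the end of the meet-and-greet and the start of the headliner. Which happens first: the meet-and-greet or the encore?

The meet-and-greet ends at 5:37 PM − 220 min = 1:57 PM.
The headliner starts at 1:57 PM + 120 min = 3:57 PM.
The headliner ends at 3:57 PM + 100 min = 5:37 PM.
Load-in starts at 5:37 PM − 220 min = 1:57 PM.
The meet-and-greet starts at 1:57 PM − 40 min = 1:17 PM.
The meet-and-greet starts at 1:17 PM and the encore starts at 5:37 PM, so the meet-and-greet is first.

the meet-and-greet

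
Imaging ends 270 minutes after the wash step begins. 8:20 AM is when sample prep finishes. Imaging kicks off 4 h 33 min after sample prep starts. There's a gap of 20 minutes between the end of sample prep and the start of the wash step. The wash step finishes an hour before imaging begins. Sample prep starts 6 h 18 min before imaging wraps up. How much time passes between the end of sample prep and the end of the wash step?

The wash step starts at 8:20 AM + 20 min = 8:40 AM.
Imaging ends at 8:40 AM + 270 min = 1:10 PM.
Sample prep starts at 1:10 PM − 378 min = 6:52 AM.
Imaging starts at 6:52 AM + 273 min = 11:25 AM.
The wash step ends at 11:25 AM − 60 min = 10:25 AM.
From 8:20 AM to 10:25 AM is 2 h 5 min.

2 h 5 min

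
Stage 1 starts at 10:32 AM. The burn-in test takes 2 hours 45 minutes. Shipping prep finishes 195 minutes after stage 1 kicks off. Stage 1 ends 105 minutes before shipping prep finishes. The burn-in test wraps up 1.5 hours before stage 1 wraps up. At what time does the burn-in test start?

Shipping prep ends at 10:32 AM + 195 min = 1:47 PM.
Stage 1 ends at 1:47 PM − 105 min = 12:02 PM.
The burn-in test ends at 12:02 PM − 90 min = 10:32 AM.
The burn-in test starts at 10:32 AM − 165 min = 7:47 AM.

7:47 AM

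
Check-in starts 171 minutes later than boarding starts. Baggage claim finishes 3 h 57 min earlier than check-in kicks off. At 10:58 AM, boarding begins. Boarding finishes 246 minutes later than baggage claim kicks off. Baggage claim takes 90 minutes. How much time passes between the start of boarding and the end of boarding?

an hour and a half

Check-in starts at 10:58 AM + 171 min = 1:49 PM.
Baggage claim ends at 1:49 PM − 237 min = 9:52 AM.
Baggage claim starts at 9:52 AM − 90 min = 8:22 AM.
Boarding ends at 8:22 AM + 246 min = 12:28 PM.
From 10:58 AM to 12:28 PM is an hour and a half.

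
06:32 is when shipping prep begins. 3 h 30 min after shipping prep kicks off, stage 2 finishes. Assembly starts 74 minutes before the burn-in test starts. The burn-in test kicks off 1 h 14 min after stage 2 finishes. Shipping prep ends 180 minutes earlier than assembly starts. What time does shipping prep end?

07:02

Stage 2 ends at 06:32 + 210 min = 10:02.
The burn-in test starts at 10:02 + 74 min = 11:16.
Assembly starts at 11:16 − 74 min = 10:02.
Shipping prep ends at 10:02 − 180 min = 07:02.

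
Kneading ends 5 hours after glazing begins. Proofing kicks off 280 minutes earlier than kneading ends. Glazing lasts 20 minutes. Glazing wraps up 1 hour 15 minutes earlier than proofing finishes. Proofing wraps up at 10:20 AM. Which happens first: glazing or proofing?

glazing

Glazing ends at 10:20 AM − 75 min = 9:05 AM.
Glazing starts at 9:05 AM − 20 min = 8:45 AM.
Kneading ends at 8:45 AM + 300 min = 1:45 PM.
Proofing starts at 1:45 PM − 280 min = 9:05 AM.
Glazing starts at 8:45 AM and proofing starts at 9:05 AM, so glazing is first.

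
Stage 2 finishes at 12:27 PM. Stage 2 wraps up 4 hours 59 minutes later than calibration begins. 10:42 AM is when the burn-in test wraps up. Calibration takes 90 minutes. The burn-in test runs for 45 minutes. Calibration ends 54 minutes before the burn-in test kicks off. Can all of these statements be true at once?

The burn-in test starts at 10:42 AM − 45 min = 9:57 AM.
Calibration ends at 9:57 AM − 54 min = 9:03 AM.
Calibration starts at 9:03 AM − 90 min = 7:33 AM.
Stage 2 ends at 7:33 AM + 299 min = 12:32 PM.
But stage 2 is also said to end at 12:27 PM — a 5-minute conflict.

No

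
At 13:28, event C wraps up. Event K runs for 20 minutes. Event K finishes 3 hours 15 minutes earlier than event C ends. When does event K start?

Event K ends at 13:28 − 195 min = 10:13.
Event K starts at 10:13 − 20 min = 09:53.

09:53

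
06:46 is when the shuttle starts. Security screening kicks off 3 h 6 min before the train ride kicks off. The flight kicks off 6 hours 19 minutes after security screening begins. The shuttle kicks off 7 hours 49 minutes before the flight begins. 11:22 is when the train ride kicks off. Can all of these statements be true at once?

Yes

Security screening starts at 11:22 − 186 min = 08:16.
The flight starts at 08:16 + 379 min = 14:35.
The shuttle starts at 14:35 − 469 min = 06:46.
That matches the stated 06:46, so the schedule is consistent.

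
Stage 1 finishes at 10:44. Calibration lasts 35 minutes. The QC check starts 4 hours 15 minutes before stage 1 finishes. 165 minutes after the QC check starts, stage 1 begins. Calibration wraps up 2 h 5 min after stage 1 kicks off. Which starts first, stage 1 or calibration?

The QC check starts at 10:44 − 255 min = 06:29.
Stage 1 starts at 06:29 + 165 min = 09:14.
Calibration ends at 09:14 + 125 min = 11:19.
Calibration starts at 11:19 − 35 min = 10:44.
Stage 1 starts at 09:14 and calibration starts at 10:44, so stage 1 is first.

stage 1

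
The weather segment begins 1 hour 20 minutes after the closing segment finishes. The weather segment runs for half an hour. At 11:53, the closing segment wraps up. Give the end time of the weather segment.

13:43

The weather segment starts at 11:53 + 80 min = 13:13.
The weather segment ends at 13:13 + 30 min = 13:43.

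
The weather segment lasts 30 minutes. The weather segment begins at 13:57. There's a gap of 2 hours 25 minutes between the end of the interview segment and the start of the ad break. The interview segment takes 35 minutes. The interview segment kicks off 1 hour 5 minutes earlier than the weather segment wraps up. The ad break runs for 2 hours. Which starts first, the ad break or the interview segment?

the interview segment

The weather segment ends at 13:57 + 30 min = 14:27.
The interview segment starts at 14:27 − 65 min = 13:22.
The interview segment ends at 13:22 + 35 min = 13:57.
The ad break starts at 13:57 + 145 min = 16:22.
The ad break starts at 16:22 and the interview segment starts at 13:22, so the interview segment is first.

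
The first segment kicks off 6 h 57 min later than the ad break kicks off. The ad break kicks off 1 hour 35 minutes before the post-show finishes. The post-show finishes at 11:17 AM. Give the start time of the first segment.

4:39 PM

The ad break starts at 11:17 AM − 95 min = 9:42 AM.
The first segment starts at 9:42 AM + 417 min = 4:39 PM.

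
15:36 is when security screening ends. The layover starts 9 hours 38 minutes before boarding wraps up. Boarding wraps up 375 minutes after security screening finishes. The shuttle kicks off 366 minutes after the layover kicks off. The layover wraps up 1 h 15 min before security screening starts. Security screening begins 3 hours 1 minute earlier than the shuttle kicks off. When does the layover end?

14:03

Boarding ends at 15:36 + 375 min = 21:51.
The layover starts at 21:51 − 578 min = 12:13.
The shuttle starts at 12:13 + 366 min = 18:19.
Security screening starts at 18:19 − 181 min = 15:18.
The layover ends at 15:18 − 75 min = 14:03.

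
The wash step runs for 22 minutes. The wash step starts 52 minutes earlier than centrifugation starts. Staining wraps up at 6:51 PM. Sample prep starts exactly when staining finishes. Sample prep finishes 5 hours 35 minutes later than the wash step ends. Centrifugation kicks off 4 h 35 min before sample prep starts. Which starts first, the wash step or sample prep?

Sample prep starts at 6:51 PM.
Centrifugation starts at 6:51 PM − 275 min = 2:16 PM.
The wash step starts at 2:16 PM − 52 min = 1:24 PM.
The wash step starts at 1:24 PM and sample prep starts at 6:51 PM, so the wash step is first.

the wash step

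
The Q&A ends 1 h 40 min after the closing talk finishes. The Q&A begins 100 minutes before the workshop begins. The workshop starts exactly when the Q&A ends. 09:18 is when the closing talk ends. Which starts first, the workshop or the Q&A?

the Q&A

The Q&A ends at 09:18 + 100 min = 10:58.
So the workshop starts at 10:58.
The Q&A starts at 10:58 − 100 min = 09:18.
The workshop starts at 10:58 and the Q&A starts at 09:18, so the Q&A is first.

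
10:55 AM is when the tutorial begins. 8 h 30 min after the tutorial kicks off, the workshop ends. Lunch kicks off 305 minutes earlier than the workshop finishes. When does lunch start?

The workshop ends at 10:55 AM + 510 min = 7:25 PM.
Lunch starts at 7:25 PM − 305 min = 2:20 PM.

2:20 PM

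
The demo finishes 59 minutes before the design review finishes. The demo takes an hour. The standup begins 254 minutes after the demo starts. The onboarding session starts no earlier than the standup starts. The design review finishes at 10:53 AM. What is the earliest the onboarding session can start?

1:08 PM

The demo ends at 10:53 AM − 59 min = 9:54 AM.
The demo starts at 9:54 AM − 60 min = 8:54 AM.
The standup starts at 8:54 AM + 254 min = 1:08 PM.
The onboarding session is bounded by the standup, so the earliest it can start is 1:08 PM.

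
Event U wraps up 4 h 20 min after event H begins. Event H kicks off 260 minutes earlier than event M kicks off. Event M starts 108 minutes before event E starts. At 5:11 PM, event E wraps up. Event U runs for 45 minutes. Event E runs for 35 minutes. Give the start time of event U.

Event E starts at 5:11 PM − 35 min = 4:36 PM.
Event M starts at 4:36 PM − 108 min = 2:48 PM.
Event H starts at 2:48 PM − 260 min = 10:28 AM.
Event U ends at 10:28 AM + 260 min = 2:48 PM.
Event U starts at 2:48 PM − 45 min = 2:03 PM.

2:03 PM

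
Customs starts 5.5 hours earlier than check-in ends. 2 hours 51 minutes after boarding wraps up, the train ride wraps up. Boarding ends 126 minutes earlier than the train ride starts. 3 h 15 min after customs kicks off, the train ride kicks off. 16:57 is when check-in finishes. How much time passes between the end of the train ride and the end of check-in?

Customs starts at 16:57 − 330 min = 11:27.
The train ride starts at 11:27 + 195 min = 14:42.
Boarding ends at 14:42 − 126 min = 12:36.
The train ride ends at 12:36 + 171 min = 15:27.
From 15:27 to 16:57 is 1.5 hours.

1.5 hours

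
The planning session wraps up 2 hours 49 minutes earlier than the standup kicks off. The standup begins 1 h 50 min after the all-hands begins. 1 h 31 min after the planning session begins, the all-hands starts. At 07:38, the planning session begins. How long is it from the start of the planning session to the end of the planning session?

32 minutes

The all-hands starts at 07:38 + 91 min = 09:09.
The standup starts at 09:09 + 110 min = 10:59.
The planning session ends at 10:59 − 169 min = 08:10.
From 07:38 to 08:10 is 32 minutes.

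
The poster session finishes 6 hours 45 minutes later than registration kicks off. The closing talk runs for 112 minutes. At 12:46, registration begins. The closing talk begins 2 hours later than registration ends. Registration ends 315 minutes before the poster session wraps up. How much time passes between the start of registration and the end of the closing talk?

5 h 22 min

The poster session ends at 12:46 + 405 min = 19:31.
Registration ends at 19:31 − 315 min = 14:16.
The closing talk starts at 14:16 + 120 min = 16:16.
The closing talk ends at 16:16 + 112 min = 18:08.
From 12:46 to 18:08 is 5 h 22 min.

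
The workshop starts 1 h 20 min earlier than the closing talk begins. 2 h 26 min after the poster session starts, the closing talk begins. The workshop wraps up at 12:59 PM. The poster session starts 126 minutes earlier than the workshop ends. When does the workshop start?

The poster session starts at 12:59 PM − 126 min = 10:53 AM.
The closing talk starts at 10:53 AM + 146 min = 1:19 PM.
The workshop starts at 1:19 PM − 80 min = 11:59 AM.

11:59 AM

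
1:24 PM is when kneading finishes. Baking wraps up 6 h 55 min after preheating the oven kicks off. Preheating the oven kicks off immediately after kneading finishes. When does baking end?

Preheating the oven starts at 1:24 PM.
Baking ends at 1:24 PM + 415 min = 8:19 PM.

8:19 PM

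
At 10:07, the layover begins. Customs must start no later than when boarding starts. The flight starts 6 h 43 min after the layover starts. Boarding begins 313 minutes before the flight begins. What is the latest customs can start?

11:37

The flight starts at 10:07 + 403 min = 16:50.
Boarding starts at 16:50 − 313 min = 11:37.
Customs is bounded by boarding, so the latest it can start is 11:37.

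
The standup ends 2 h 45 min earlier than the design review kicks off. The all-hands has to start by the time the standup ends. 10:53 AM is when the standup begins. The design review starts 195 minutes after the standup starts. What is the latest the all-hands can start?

11:23 AM

The design review starts at 10:53 AM + 195 min = 2:08 PM.
The standup ends at 2:08 PM − 165 min = 11:23 AM.
The all-hands is bounded by the standup, so the latest it can start is 11:23 AM.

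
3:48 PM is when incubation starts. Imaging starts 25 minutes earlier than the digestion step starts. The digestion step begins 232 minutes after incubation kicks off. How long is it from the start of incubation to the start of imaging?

207 minutes

The digestion step starts at 3:48 PM + 232 min = 7:40 PM.
Imaging starts at 7:40 PM − 25 min = 7:15 PM.
From 3:48 PM to 7:15 PM is 207 minutes.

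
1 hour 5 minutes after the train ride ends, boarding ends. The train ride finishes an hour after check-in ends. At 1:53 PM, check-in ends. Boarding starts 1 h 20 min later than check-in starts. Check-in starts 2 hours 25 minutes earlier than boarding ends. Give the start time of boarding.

2:53 PM

The train ride ends at 1:53 PM + 60 min = 2:53 PM.
Boarding ends at 2:53 PM + 65 min = 3:58 PM.
Check-in starts at 3:58 PM − 145 min = 1:33 PM.
Boarding starts at 1:33 PM + 80 min = 2:53 PM.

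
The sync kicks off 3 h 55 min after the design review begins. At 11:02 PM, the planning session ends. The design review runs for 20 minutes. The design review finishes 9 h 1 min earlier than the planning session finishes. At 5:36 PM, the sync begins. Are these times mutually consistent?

The design review ends at 11:02 PM − 541 min = 2:01 PM.
The design review starts at 2:01 PM − 20 min = 1:41 PM.
The sync starts at 1:41 PM + 235 min = 5:36 PM.
That matches the stated 5:36 PM, so the schedule is consistent.

Yes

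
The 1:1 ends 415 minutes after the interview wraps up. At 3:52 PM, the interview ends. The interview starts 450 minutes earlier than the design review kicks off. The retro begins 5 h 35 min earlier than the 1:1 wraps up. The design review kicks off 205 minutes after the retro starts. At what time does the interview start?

1:07 PM

The 1:1 ends at 3:52 PM + 415 min = 10:47 PM.
The retro starts at 10:47 PM − 335 min = 5:12 PM.
The design review starts at 5:12 PM + 205 min = 8:37 PM.
The interview starts at 8:37 PM − 450 min = 1:07 PM.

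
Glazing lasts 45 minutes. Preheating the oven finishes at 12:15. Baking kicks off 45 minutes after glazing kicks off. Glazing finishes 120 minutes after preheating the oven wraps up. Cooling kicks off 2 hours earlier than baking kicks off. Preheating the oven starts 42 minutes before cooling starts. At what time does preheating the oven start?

11:33

Glazing ends at 12:15 + 120 min = 14:15.
Glazing starts at 14:15 − 45 min = 13:30.
Baking starts at 13:30 + 45 min = 14:15.
Cooling starts at 14:15 − 120 min = 12:15.
Preheating the oven starts at 12:15 − 42 min = 11:33.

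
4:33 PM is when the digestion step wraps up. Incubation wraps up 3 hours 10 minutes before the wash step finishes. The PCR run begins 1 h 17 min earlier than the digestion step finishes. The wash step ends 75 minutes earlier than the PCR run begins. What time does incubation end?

10:51 AM

The PCR run starts at 4:33 PM − 77 min = 3:16 PM.
The wash step ends at 3:16 PM − 75 min = 2:01 PM.
Incubation ends at 2:01 PM − 190 min = 10:51 AM.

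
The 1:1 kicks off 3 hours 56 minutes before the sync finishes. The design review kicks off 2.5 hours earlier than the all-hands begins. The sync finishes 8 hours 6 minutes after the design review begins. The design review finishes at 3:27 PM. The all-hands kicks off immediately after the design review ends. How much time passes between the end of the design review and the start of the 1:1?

1 h 40 min

The all-hands starts at 3:27 PM.
The design review starts at 3:27 PM − 150 min = 12:57 PM.
The sync ends at 12:57 PM + 486 min = 9:03 PM.
The 1:1 starts at 9:03 PM − 236 min = 5:07 PM.
From 3:27 PM to 5:07 PM is 1 h 40 min.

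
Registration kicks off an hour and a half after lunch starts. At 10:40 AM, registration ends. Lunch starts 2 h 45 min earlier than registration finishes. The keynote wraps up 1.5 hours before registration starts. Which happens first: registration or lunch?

Lunch starts at 10:40 AM − 165 min = 7:55 AM.
Registration starts at 7:55 AM + 90 min = 9:25 AM.
Registration starts at 9:25 AM and lunch starts at 7:55 AM, so lunch is first.

lunch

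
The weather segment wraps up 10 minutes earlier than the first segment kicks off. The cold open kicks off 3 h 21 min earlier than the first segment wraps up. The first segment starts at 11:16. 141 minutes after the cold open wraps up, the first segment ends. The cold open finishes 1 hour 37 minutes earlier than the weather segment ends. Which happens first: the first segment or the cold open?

The weather segment ends at 11:16 − 10 min = 11:06.
The cold open ends at 11:06 − 97 min = 09:29.
The first segment ends at 09:29 + 141 min = 11:50.
The cold open starts at 11:50 − 201 min = 08:29.
The first segment starts at 11:16 and the cold open starts at 08:29, so the cold open is first.

the cold open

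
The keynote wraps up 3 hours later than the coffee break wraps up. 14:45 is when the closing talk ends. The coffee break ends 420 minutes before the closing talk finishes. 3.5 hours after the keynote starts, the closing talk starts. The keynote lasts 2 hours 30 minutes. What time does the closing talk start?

11:45

The coffee break ends at 14:45 − 420 min = 07:45.
The keynote ends at 07:45 + 180 min = 10:45.
The keynote starts at 10:45 − 150 min = 08:15.
The closing talk starts at 08:15 + 210 min = 11:45.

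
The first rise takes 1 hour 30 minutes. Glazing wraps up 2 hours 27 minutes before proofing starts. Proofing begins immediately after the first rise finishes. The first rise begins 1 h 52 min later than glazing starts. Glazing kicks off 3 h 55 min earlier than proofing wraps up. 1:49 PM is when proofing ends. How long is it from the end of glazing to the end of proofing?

Glazing starts at 1:49 PM − 235 min = 9:54 AM.
The first rise starts at 9:54 AM + 112 min = 11:46 AM.
The first rise ends at 11:46 AM + 90 min = 1:16 PM.
So proofing starts at 1:16 PM.
Glazing ends at 1:16 PM − 147 min = 10:49 AM.
From 10:49 AM to 1:49 PM is 3 hours.

3 hours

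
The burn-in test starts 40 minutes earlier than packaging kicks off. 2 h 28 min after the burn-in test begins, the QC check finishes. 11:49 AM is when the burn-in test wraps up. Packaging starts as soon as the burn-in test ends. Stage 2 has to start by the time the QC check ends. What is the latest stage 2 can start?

Packaging starts at 11:49 AM.
The burn-in test starts at 11:49 AM − 40 min = 11:09 AM.
The QC check ends at 11:09 AM + 148 min = 1:37 PM.
Stage 2 is bounded by the QC check, so the latest it can start is 1:37 PM.

1:37 PM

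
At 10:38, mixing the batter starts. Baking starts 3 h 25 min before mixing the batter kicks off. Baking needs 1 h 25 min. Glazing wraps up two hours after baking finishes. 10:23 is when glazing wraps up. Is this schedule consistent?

Baking starts at 10:38 − 205 min = 07:13.
Baking ends at 07:13 + 85 min = 08:38.
Glazing ends at 08:38 + 120 min = 10:38.
But glazing is also said to end at 10:23 — a 15-minute conflict.

No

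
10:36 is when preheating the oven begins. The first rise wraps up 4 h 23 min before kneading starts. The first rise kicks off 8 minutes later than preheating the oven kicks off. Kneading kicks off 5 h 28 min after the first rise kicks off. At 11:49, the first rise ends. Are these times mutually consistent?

Yes

The first rise starts at 10:36 + 8 min = 10:44.
Kneading starts at 10:44 + 328 min = 16:12.
The first rise ends at 16:12 − 263 min = 11:49.
That matches the stated 11:49, so the schedule is consistent.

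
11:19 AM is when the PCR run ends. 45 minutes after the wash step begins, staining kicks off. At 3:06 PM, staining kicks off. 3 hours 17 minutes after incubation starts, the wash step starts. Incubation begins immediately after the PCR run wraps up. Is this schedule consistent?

No

Incubation starts at 11:19 AM.
The wash step starts at 11:19 AM + 197 min = 2:36 PM.
Staining starts at 2:36 PM + 45 min = 3:21 PM.
But staining is also said to start at 3:06 PM — a 15-minute conflict.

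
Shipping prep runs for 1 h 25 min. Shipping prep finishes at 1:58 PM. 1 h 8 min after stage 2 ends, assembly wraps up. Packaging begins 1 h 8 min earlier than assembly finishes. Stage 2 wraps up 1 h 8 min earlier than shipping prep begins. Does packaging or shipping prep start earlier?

Shipping prep starts at 1:58 PM − 85 min = 12:33 PM.
Stage 2 ends at 12:33 PM − 68 min = 11:25 AM.
Assembly ends at 11:25 AM + 68 min = 12:33 PM.
Packaging starts at 12:33 PM − 68 min = 11:25 AM.
Packaging starts at 11:25 AM and shipping prep starts at 12:33 PM, so packaging is first.

packaging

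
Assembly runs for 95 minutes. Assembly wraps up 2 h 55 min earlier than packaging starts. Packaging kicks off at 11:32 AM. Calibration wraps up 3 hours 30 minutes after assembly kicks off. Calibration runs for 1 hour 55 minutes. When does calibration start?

Assembly ends at 11:32 AM − 175 min = 8:37 AM.
Assembly starts at 8:37 AM − 95 min = 7:02 AM.
Calibration ends at 7:02 AM + 210 min = 10:32 AM.
Calibration starts at 10:32 AM − 115 min = 8:37 AM.

8:37 AM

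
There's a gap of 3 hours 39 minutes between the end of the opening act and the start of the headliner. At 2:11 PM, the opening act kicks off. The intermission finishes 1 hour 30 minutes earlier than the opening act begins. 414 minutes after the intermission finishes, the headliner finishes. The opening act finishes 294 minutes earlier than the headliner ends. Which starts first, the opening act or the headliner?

The intermission ends at 2:11 PM − 90 min = 12:41 PM.
The headliner ends at 12:41 PM + 414 min = 7:35 PM.
The opening act ends at 7:35 PM − 294 min = 2:41 PM.
The headliner starts at 2:41 PM + 219 min = 6:20 PM.
The opening act starts at 2:11 PM and the headliner starts at 6:20 PM, so the opening act is first.

the opening act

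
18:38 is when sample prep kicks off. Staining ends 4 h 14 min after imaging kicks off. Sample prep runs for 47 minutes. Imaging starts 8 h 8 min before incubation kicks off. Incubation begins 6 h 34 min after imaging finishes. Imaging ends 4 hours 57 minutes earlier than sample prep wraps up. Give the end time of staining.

17:08

Sample prep ends at 18:38 + 47 min = 19:25.
Imaging ends at 19:25 − 297 min = 14:28.
Incubation starts at 14:28 + 394 min = 21:02.
Imaging starts at 21:02 − 488 min = 12:54.
Staining ends at 12:54 + 254 min = 17:08.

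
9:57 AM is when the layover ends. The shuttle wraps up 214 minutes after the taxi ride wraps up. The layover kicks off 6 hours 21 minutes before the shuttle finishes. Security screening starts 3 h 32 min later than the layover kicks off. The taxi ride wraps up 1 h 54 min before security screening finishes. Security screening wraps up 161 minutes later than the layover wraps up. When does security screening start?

Security screening ends at 9:57 AM + 161 min = 12:38 PM.
The taxi ride ends at 12:38 PM − 114 min = 10:44 AM.
The shuttle ends at 10:44 AM + 214 min = 2:18 PM.
The layover starts at 2:18 PM − 381 min = 7:57 AM.
Security screening starts at 7:57 AM + 212 min = 11:29 AM.

11:29 AM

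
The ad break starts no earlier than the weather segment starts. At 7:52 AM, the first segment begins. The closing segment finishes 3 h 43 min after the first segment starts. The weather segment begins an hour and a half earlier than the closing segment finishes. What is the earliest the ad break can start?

10:05 AM

The closing segment ends at 7:52 AM + 223 min = 11:35 AM.
The weather segment starts at 11:35 AM − 90 min = 10:05 AM.
The ad break is bounded by the weather segment, so the earliest it can start is 10:05 AM.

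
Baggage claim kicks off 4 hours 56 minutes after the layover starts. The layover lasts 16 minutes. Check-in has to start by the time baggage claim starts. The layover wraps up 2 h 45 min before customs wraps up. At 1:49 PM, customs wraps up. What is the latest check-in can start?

The layover ends at 1:49 PM − 165 min = 11:04 AM.
The layover starts at 11:04 AM − 16 min = 10:48 AM.
Baggage claim starts at 10:48 AM + 296 min = 3:44 PM.
Check-in is bounded by baggage claim, so the latest it can start is 3:44 PM.

3:44 PM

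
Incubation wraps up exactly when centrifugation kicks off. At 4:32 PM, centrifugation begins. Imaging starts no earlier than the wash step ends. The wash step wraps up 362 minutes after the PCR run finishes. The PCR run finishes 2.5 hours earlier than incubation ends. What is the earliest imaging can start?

8:04 PM

Incubation ends at 4:32 PM.
The PCR run ends at 4:32 PM − 150 min = 2:02 PM.
The wash step ends at 2:02 PM + 362 min = 8:04 PM.
Imaging is bounded by the wash step, so the earliest it can start is 8:04 PM.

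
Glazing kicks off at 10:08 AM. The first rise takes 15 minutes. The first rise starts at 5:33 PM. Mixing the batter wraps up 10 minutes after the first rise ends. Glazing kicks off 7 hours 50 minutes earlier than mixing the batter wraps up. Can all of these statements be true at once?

The first rise ends at 5:33 PM + 15 min = 5:48 PM.
Mixing the batter ends at 5:48 PM + 10 min = 5:58 PM.
Glazing starts at 5:58 PM − 470 min = 10:08 AM.
That matches the stated 10:08 AM, so the schedule is consistent.

Yes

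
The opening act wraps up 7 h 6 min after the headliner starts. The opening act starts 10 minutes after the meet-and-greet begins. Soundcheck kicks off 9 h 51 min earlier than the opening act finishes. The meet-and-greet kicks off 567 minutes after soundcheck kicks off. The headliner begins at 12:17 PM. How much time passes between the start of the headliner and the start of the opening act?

412 minutes

The opening act ends at 12:17 PM + 426 min = 7:23 PM.
Soundcheck starts at 7:23 PM − 591 min = 9:32 AM.
The meet-and-greet starts at 9:32 AM + 567 min = 6:59 PM.
The opening act starts at 6:59 PM + 10 min = 7:09 PM.
From 12:17 PM to 7:09 PM is 412 minutes.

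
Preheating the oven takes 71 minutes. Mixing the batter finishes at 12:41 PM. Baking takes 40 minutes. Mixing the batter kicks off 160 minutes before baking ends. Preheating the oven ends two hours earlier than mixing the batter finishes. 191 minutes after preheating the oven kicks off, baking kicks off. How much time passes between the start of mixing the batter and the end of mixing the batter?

Preheating the oven ends at 12:41 PM − 120 min = 10:41 AM.
Preheating the oven starts at 10:41 AM − 71 min = 9:30 AM.
Baking starts at 9:30 AM + 191 min = 12:41 PM.
Baking ends at 12:41 PM + 40 min = 1:21 PM.
Mixing the batter starts at 1:21 PM − 160 min = 10:41 AM.
From 10:41 AM to 12:41 PM is 2 hours.

2 hours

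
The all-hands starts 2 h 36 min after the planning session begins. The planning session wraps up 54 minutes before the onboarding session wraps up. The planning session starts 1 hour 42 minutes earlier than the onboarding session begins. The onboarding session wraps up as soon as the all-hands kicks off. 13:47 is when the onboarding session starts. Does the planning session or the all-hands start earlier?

the planning session

The planning session starts at 13:47 − 102 min = 12:05.
The all-hands starts at 12:05 + 156 min = 14:41.
The planning session starts at 12:05 and the all-hands starts at 14:41, so the planning session is first.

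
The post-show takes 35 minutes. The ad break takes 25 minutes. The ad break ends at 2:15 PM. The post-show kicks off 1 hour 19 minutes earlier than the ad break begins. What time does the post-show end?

1:06 PM

The ad break starts at 2:15 PM − 25 min = 1:50 PM.
The post-show starts at 1:50 PM − 79 min = 12:31 PM.
The post-show ends at 12:31 PM + 35 min = 1:06 PM.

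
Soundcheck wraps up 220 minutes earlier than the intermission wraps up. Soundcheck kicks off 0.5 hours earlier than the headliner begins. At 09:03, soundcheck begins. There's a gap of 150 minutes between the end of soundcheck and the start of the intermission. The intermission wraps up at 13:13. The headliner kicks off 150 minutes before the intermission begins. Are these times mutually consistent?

Yes

Soundcheck ends at 13:13 − 220 min = 09:33.
The intermission starts at 09:33 + 150 min = 12:03.
The headliner starts at 12:03 − 150 min = 09:33.
Soundcheck starts at 09:33 − 30 min = 09:03.
That matches the stated 09:03, so the schedule is consistent.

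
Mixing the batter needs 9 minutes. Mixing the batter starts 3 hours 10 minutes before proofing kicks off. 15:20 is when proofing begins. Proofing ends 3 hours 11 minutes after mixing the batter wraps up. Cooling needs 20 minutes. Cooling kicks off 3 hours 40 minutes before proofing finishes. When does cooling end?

12:10

Mixing the batter starts at 15:20 − 190 min = 12:10.
Mixing the batter ends at 12:10 + 9 min = 12:19.
Proofing ends at 12:19 + 191 min = 15:30.
Cooling starts at 15:30 − 220 min = 11:50.
Cooling ends at 11:50 + 20 min = 12:10.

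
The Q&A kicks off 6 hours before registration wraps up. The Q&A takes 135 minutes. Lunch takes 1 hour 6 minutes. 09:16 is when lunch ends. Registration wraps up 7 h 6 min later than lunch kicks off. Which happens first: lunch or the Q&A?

lunch

Lunch starts at 09:16 − 66 min = 08:10.
Registration ends at 08:10 + 426 min = 15:16.
The Q&A starts at 15:16 − 360 min = 09:16.
Lunch starts at 08:10 and the Q&A starts at 09:16, so lunch is first.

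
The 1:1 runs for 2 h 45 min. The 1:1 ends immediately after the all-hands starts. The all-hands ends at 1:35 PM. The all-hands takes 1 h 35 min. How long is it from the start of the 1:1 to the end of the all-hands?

The all-hands starts at 1:35 PM − 95 min = 12:00 PM.
So the 1:1 ends at 12:00 PM.
The 1:1 starts at 12:00 PM − 165 min = 9:15 AM.
From 9:15 AM to 1:35 PM is 4 h 20 min.

4 h 20 min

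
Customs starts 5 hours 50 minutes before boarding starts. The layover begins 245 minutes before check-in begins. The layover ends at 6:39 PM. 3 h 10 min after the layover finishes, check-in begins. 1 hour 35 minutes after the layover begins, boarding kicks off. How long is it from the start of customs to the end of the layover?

310 minutes

Check-in starts at 6:39 PM + 190 min = 9:49 PM.
The layover starts at 9:49 PM − 245 min = 5:44 PM.
Boarding starts at 5:44 PM + 95 min = 7:19 PM.
Customs starts at 7:19 PM − 350 min = 1:29 PM.
From 1:29 PM to 6:39 PM is 310 minutes.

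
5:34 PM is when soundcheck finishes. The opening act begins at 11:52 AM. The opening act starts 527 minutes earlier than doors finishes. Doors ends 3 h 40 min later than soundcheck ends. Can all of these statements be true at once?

Doors ends at 5:34 PM + 220 min = 9:14 PM.
The opening act starts at 9:14 PM − 527 min = 12:27 PM.
But the opening act is also said to start at 11:52 AM — a 35-minute conflict.

No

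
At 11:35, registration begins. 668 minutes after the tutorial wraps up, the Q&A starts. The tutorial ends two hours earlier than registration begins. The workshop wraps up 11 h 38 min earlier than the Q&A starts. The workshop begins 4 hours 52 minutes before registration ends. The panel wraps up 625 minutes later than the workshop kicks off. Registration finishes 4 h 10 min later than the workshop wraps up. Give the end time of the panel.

The tutorial ends at 11:35 − 120 min = 09:35.
The Q&A starts at 09:35 + 668 min = 20:43.
The workshop ends at 20:43 − 698 min = 09:05.
Registration ends at 09:05 + 250 min = 13:15.
The workshop starts at 13:15 − 292 min = 08:23.
The panel ends at 08:23 + 625 min = 18:48.

18:48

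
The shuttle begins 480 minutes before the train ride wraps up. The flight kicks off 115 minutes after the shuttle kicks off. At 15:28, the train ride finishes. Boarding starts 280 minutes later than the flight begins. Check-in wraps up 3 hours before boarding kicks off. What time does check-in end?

11:03

The shuttle starts at 15:28 − 480 min = 07:28.
The flight starts at 07:28 + 115 min = 09:23.
Boarding starts at 09:23 + 280 min = 14:03.
Check-in ends at 14:03 − 180 min = 11:03.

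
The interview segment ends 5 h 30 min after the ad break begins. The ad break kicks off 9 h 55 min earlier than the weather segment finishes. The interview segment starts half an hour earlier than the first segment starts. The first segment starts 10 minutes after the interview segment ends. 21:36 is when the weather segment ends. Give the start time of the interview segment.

The ad break starts at 21:36 − 595 min = 11:41.
The interview segment ends at 11:41 + 330 min = 17:11.
The first segment starts at 17:11 + 10 min = 17:21.
The interview segment starts at 17:21 − 30 min = 16:51.

16:51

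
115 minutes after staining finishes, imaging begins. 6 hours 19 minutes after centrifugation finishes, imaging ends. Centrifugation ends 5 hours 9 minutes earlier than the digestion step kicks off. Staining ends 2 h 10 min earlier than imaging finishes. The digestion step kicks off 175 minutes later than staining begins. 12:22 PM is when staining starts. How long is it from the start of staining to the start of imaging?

The digestion step starts at 12:22 PM + 175 min = 3:17 PM.
Centrifugation ends at 3:17 PM − 309 min = 10:08 AM.
Imaging ends at 10:08 AM + 379 min = 4:27 PM.
Staining ends at 4:27 PM − 130 min = 2:17 PM.
Imaging starts at 2:17 PM + 115 min = 4:12 PM.
From 12:22 PM to 4:12 PM is 3 h 50 min.

3 h 50 min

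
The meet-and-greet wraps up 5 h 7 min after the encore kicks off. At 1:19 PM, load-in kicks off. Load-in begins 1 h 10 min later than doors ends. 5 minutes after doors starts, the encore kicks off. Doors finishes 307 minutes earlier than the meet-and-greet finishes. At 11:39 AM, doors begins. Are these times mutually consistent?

The encore starts at 11:39 AM + 5 min = 11:44 AM.
The meet-and-greet ends at 11:44 AM + 307 min = 4:51 PM.
Doors ends at 4:51 PM − 307 min = 11:44 AM.
Load-in starts at 11:44 AM + 70 min = 12:54 PM.
But load-in is also said to start at 1:19 PM — a 25-minute conflict.

No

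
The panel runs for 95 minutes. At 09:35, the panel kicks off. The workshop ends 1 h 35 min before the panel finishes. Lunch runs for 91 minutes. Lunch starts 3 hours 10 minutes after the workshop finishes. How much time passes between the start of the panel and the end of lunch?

4 hours 41 minutes

The panel ends at 09:35 + 95 min = 11:10.
The workshop ends at 11:10 − 95 min = 09:35.
Lunch starts at 09:35 + 190 min = 12:45.
Lunch ends at 12:45 + 91 min = 14:16.
From 09:35 to 14:16 is 4 hours 41 minutes.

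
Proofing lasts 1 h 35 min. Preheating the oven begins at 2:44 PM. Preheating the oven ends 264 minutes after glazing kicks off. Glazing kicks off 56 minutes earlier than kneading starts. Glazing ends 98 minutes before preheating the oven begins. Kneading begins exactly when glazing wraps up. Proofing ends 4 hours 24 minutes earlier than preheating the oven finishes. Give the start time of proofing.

Glazing ends at 2:44 PM − 98 min = 1:06 PM.
So kneading starts at 1:06 PM.
Glazing starts at 1:06 PM − 56 min = 12:10 PM.
Preheating the oven ends at 12:10 PM + 264 min = 4:34 PM.
Proofing ends at 4:34 PM − 264 min = 12:10 PM.
Proofing starts at 12:10 PM − 95 min = 10:35 AM.

10:35 AM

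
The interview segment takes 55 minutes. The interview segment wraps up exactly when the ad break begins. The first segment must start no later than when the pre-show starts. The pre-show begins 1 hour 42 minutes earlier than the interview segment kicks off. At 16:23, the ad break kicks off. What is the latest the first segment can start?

13:46

The interview segment ends at 16:23.
The interview segment starts at 16:23 − 55 min = 15:28.
The pre-show starts at 15:28 − 102 min = 13:46.
The first segment is bounded by the pre-show, so the latest it can start is 13:46.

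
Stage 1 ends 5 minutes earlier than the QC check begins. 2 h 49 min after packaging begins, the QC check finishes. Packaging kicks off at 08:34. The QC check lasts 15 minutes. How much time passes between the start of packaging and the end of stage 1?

The QC check ends at 08:34 + 169 min = 11:23.
The QC check starts at 11:23 − 15 min = 11:08.
Stage 1 ends at 11:08 − 5 min = 11:03.
From 08:34 to 11:03 is 2 h 29 min.

2 h 29 min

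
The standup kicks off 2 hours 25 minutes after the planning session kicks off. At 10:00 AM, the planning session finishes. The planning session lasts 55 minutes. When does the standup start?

The planning session starts at 10:00 AM − 55 min = 9:05 AM.
The standup starts at 9:05 AM + 145 min = 11:30 AM.

11:30 AM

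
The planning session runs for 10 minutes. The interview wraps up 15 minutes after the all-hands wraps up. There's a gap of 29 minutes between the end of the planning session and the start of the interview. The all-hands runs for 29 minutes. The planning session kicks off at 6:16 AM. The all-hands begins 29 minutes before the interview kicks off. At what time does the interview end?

The planning session ends at 6:16 AM + 10 min = 6:26 AM.
The interview starts at 6:26 AM + 29 min = 6:55 AM.
The all-hands starts at 6:55 AM − 29 min = 6:26 AM.
The all-hands ends at 6:26 AM + 29 min = 6:55 AM.
The interview ends at 6:55 AM + 15 min = 7:10 AM.

7:10 AM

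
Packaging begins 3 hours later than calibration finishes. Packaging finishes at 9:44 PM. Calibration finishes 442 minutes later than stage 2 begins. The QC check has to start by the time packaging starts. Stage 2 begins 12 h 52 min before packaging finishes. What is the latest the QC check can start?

Stage 2 starts at 9:44 PM − 772 min = 8:52 AM.
Calibration ends at 8:52 AM + 442 min = 4:14 PM.
Packaging starts at 4:14 PM + 180 min = 7:14 PM.
The QC check is bounded by packaging, so the latest it can start is 7:14 PM.

7:14 PM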